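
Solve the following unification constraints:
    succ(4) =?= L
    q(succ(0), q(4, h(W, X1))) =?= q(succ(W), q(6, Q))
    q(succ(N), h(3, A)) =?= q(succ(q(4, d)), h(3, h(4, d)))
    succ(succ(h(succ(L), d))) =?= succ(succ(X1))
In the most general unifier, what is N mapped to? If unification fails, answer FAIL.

Bind L := succ(4); substituting into the one remaining equation that mentions L gives: succ(succ(h(succ(succ(4)), d))) =?= succ(succ(X1)).
Decompose q/2: succ(0) =?= succ(W),  q(4, h(W, X1)) =?= q(6, Q).
Decompose succ/1: 0 =?= W.
Bind W := 0; substituting into the one remaining equation that mentions W gives: q(4, h(0, X1)) =?= q(6, Q).
Decompose q/2: 4 =?= 6,  h(0, X1) =?= Q.
Clash: constants 4 and 6 differ; no unifier exists.

FAIL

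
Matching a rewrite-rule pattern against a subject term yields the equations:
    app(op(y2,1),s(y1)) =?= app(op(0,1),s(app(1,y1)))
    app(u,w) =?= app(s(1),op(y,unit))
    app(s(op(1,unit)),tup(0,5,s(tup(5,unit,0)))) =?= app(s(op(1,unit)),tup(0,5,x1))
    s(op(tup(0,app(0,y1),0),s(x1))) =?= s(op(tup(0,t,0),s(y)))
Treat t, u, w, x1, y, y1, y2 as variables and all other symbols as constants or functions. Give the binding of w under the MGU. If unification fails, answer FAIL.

Decompose app/2: op(y2,1) =?= op(0,1),  s(y1) =?= s(app(1,y1)).
Decompose op/2: y2 =?= 0,  1 =?= 1.
Bind y2 := 0; no other remaining equation mentions y2.
Delete trivial equation 1 =?= 1.
Decompose s/1: y1 =?= app(1,y1).
Occurs check fails: y1 occurs in app(1,y1); the equation y1 =?= app(1,y1) has no finite solution.

FAIL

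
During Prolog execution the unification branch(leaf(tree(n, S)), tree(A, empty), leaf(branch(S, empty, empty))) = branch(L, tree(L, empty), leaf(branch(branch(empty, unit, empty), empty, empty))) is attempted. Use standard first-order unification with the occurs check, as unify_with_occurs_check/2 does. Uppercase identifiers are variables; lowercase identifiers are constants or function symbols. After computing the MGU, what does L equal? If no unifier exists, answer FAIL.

Decompose branch/3: leaf(tree(n, S)) = L,  tree(A, empty) = tree(L, empty),  leaf(branch(S, empty, empty)) = leaf(branch(branch(empty, unit, empty), empty, empty)).
Bind L := leaf(tree(n, S)); substituting into the one remaining equation that mentions L gives: tree(A, empty) = tree(leaf(tree(n, S)), empty).
Decompose tree/2: A = leaf(tree(n, S)),  empty = empty.
Bind A := leaf(tree(n, S)); no other remaining equation mentions A.
Delete trivial equation empty = empty.
Decompose leaf/1: branch(S, empty, empty) = branch(branch(empty, unit, empty), empty, empty).
Decompose branch/3: S = branch(empty, unit, empty),  empty = empty,  empty = empty.
Bind S := branch(empty, unit, empty); no other remaining equation mentions S. Substituting into the earlier bindings gives L := leaf(tree(n, branch(empty, unit, empty))), A := leaf(tree(n, branch(empty, unit, empty))).
Delete trivial equation empty = empty.
Delete trivial equation empty = empty.
MGU = { L ↦ leaf(tree(n, branch(empty, unit, empty))), A ↦ leaf(tree(n, branch(empty, unit, empty))), S ↦ branch(empty, unit, empty) }, so L ↦ leaf(tree(n, branch(empty, unit, empty))).

leaf(tree(n, branch(empty, unit, empty)))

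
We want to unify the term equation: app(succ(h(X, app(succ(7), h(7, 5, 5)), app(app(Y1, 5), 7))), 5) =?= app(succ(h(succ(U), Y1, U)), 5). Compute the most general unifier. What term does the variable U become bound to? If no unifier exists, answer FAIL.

app(app(app(succ(7), h(7, 5, 5)), 5), 7)

Decompose app/2: succ(h(X, app(succ(7), h(7, 5, 5)), app(app(Y1, 5), 7))) =?= succ(h(succ(U), Y1, U)),  5 =?= 5.
Decompose succ/1: h(X, app(succ(7), h(7, 5, 5)), app(app(Y1, 5), 7)) =?= h(succ(U), Y1, U).
Decompose h/3: X =?= succ(U),  app(succ(7), h(7, 5, 5)) =?= Y1,  app(app(Y1, 5), 7) =?= U.
Bind X := succ(U); no other remaining equation mentions X.
Bind Y1 := app(succ(7), h(7, 5, 5)); substituting into the one remaining equation that mentions Y1 gives: app(app(app(succ(7), h(7, 5, 5)), 5), 7) =?= U.
Bind U := app(app(app(succ(7), h(7, 5, 5)), 5), 7); no other remaining equation mentions U. Substituting into the earlier binding gives X := succ(app(app(app(succ(7), h(7, 5, 5)), 5), 7)).
Delete trivial equation 5 =?= 5.
MGU = { X -> succ(app(app(app(succ(7), h(7, 5, 5)), 5), 7)), Y1 -> app(succ(7), h(7, 5, 5)), U -> app(app(app(succ(7), h(7, 5, 5)), 5), 7) }, so U -> app(app(app(succ(7), h(7, 5, 5)), 5), 7).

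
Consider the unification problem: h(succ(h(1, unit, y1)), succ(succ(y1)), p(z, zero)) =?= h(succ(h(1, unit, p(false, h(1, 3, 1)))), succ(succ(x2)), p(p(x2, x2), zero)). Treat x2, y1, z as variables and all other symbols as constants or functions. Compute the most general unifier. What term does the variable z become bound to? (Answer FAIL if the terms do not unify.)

p(p(false, h(1, 3, 1)), p(false, h(1, 3, 1)))

Decompose h/3: succ(h(1, unit, y1)) =?= succ(h(1, unit, p(false, h(1, 3, 1)))),  succ(succ(y1)) =?= succ(succ(x2)),  p(z, zero) =?= p(p(x2, x2), zero).
Decompose succ/1: h(1, unit, y1) =?= h(1, unit, p(false, h(1, 3, 1))).
Decompose h/3: 1 =?= 1,  unit =?= unit,  y1 =?= p(false, h(1, 3, 1)).
Delete trivial equation 1 =?= 1.
Delete trivial equation unit =?= unit.
Bind y1 := p(false, h(1, 3, 1)); substituting into the one remaining equation that mentions y1 gives: succ(succ(p(false, h(1, 3, 1)))) =?= succ(succ(x2)).
Decompose succ/1: succ(p(false, h(1, 3, 1))) =?= succ(x2).
Decompose succ/1: p(false, h(1, 3, 1)) =?= x2.
Bind x2 := p(false, h(1, 3, 1)); substituting into the remaining equation gives: p(z, zero) =?= p(p(p(false, h(1, 3, 1)), p(false, h(1, 3, 1))), zero).
Decompose p/2: z =?= p(p(false, h(1, 3, 1)), p(false, h(1, 3, 1))),  zero =?= zero.
Bind z := p(p(false, h(1, 3, 1)), p(false, h(1, 3, 1))); no other remaining equation mentions z.
Delete trivial equation zero =?= zero.
MGU = { y1 := p(false, h(1, 3, 1)), x2 := p(false, h(1, 3, 1)), z := p(p(false, h(1, 3, 1)), p(false, h(1, 3, 1))) }, so z := p(p(false, h(1, 3, 1)), p(false, h(1, 3, 1))).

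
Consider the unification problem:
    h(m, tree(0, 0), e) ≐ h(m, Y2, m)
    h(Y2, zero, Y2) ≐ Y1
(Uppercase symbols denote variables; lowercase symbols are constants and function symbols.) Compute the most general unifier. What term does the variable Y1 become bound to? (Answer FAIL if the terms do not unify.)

Decompose h/3: m ≐ m,  tree(0, 0) ≐ Y2,  e ≐ m.
Delete trivial equation m ≐ m.
Bind Y2 := tree(0, 0); substituting into the one remaining equation that mentions Y2 gives: h(tree(0, 0), zero, tree(0, 0)) ≐ Y1.
Clash: constants e and m differ; no unifier exists.

FAIL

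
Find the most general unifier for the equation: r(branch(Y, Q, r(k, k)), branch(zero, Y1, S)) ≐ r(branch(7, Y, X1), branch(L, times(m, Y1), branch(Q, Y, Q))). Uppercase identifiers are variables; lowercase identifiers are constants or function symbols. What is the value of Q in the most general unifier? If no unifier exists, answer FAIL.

Decompose r/2: branch(Y, Q, r(k, k)) ≐ branch(7, Y, X1),  branch(zero, Y1, S) ≐ branch(L, times(m, Y1), branch(Q, Y, Q)).
Decompose branch/3: Y ≐ 7,  Q ≐ Y,  r(k, k) ≐ X1.
Bind Y := 7; substituting into the 2 remaining equations that mention Y gives: Q ≐ 7,  branch(zero, Y1, S) ≐ branch(L, times(m, Y1), branch(Q, 7, Q)).
Bind Q := 7; substituting into the one remaining equation that mentions Q gives: branch(zero, Y1, S) ≐ branch(L, times(m, Y1), branch(7, 7, 7)).
Bind X1 := r(k, k); no other remaining equation mentions X1.
Decompose branch/3: zero ≐ L,  Y1 ≐ times(m, Y1),  S ≐ branch(7, 7, 7).
Bind L := zero; no other remaining equation mentions L.
Occurs check fails: Y1 occurs in times(m, Y1); the equation Y1 ≐ times(m, Y1) has no finite solution.

FAIL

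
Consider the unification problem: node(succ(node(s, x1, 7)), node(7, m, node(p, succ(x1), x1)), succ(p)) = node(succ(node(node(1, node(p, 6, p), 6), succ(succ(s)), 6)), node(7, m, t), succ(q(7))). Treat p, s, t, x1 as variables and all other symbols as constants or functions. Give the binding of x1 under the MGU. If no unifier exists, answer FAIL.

FAIL

Decompose node/3: succ(node(s, x1, 7)) = succ(node(node(1, node(p, 6, p), 6), succ(succ(s)), 6)),  node(7, m, node(p, succ(x1), x1)) = node(7, m, t),  succ(p) = succ(q(7)).
Decompose succ/1: node(s, x1, 7) = node(node(1, node(p, 6, p), 6), succ(succ(s)), 6).
Decompose node/3: s = node(1, node(p, 6, p), 6),  x1 = succ(succ(s)),  7 = 6.
Bind s := node(1, node(p, 6, p), 6); substituting into the one remaining equation that mentions s gives: x1 = succ(succ(node(1, node(p, 6, p), 6))).
Bind x1 := succ(succ(node(1, node(p, 6, p), 6))); substituting into the one remaining equation that mentions x1 gives: node(7, m, node(p, succ(succ(succ(node(1, node(p, 6, p), 6)))), succ(succ(node(1, node(p, 6, p), 6))))) = node(7, m, t).
Clash: constants 7 and 6 differ; no unifier exists.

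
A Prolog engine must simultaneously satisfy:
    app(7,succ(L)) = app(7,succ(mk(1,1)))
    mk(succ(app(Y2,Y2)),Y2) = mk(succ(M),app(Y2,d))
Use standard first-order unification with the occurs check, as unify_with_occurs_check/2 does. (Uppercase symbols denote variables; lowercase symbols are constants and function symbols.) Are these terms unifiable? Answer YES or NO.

NO

Decompose app/2: 7 = 7,  succ(L) = succ(mk(1,1)).
Delete trivial equation 7 = 7.
Decompose succ/1: L = mk(1,1).
Bind L := mk(1,1); no other remaining equation mentions L.
Decompose mk/2: succ(app(Y2,Y2)) = succ(M),  Y2 = app(Y2,d).
Decompose succ/1: app(Y2,Y2) = M.
Bind M := app(Y2,Y2); no other remaining equation mentions M.
Occurs check fails: Y2 occurs in app(Y2,d); the equation Y2 = app(Y2,d) has no finite solution.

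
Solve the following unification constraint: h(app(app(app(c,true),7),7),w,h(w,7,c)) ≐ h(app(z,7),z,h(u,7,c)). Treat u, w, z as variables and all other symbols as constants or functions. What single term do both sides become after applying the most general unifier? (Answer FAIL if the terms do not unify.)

h(app(app(app(c,true),7),7),app(app(c,true),7),h(app(app(c,true),7),7,c))

Decompose h/3: app(app(app(c,true),7),7) ≐ app(z,7),  w ≐ z,  h(w,7,c) ≐ h(u,7,c).
Decompose app/2: app(app(c,true),7) ≐ z,  7 ≐ 7.
Bind z := app(app(c,true),7); substituting into the one remaining equation that mentions z gives: w ≐ app(app(c,true),7).
Delete trivial equation 7 ≐ 7.
Bind w := app(app(c,true),7); substituting into the remaining equation gives: h(app(app(c,true),7),7,c) ≐ h(u,7,c).
Decompose h/3: app(app(c,true),7) ≐ u,  7 ≐ 7,  c ≐ c.
Bind u := app(app(c,true),7); no other remaining equation mentions u.
Delete trivial equation 7 ≐ 7.
Delete trivial equation c ≐ c.
Applying the MGU to either side gives h(app(app(app(c,true),7),7),app(app(c,true),7),h(app(app(c,true),7),7,c)).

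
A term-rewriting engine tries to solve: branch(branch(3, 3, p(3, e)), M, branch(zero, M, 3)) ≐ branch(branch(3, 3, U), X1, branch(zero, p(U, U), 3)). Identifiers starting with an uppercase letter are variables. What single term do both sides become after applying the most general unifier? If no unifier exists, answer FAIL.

Decompose branch/3: branch(3, 3, p(3, e)) ≐ branch(3, 3, U),  M ≐ X1,  branch(zero, M, 3) ≐ branch(zero, p(U, U), 3).
Decompose branch/3: 3 ≐ 3,  3 ≐ 3,  p(3, e) ≐ U.
Delete trivial equation 3 ≐ 3.
Delete trivial equation 3 ≐ 3.
Bind U := p(3, e); substituting into the one remaining equation that mentions U gives: branch(zero, M, 3) ≐ branch(zero, p(p(3, e), p(3, e)), 3).
Bind M := X1; substituting into the remaining equation gives: branch(zero, X1, 3) ≐ branch(zero, p(p(3, e), p(3, e)), 3).
Decompose branch/3: zero ≐ zero,  X1 ≐ p(p(3, e), p(3, e)),  3 ≐ 3.
Delete trivial equation zero ≐ zero.
Bind X1 := p(p(3, e), p(3, e)); no other remaining equation mentions X1. Substituting into the earlier binding gives M := p(p(3, e), p(3, e)).
Delete trivial equation 3 ≐ 3.
Applying the MGU to either side gives branch(branch(3, 3, p(3, e)), p(p(3, e), p(3, e)), branch(zero, p(p(3, e), p(3, e)), 3)).

branch(branch(3, 3, p(3, e)), p(p(3, e), p(3, e)), branch(zero, p(p(3, e), p(3, e)), 3))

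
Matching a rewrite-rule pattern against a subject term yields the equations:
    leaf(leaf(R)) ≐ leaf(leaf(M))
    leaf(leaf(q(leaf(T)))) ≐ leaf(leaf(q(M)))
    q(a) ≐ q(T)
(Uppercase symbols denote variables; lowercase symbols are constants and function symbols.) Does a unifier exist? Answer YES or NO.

YES

Decompose leaf/1: leaf(R) ≐ leaf(M).
Decompose leaf/1: R ≐ M.
Bind R := M; no other remaining equation mentions R.
Decompose leaf/1: leaf(q(leaf(T))) ≐ leaf(q(M)).
Decompose leaf/1: q(leaf(T)) ≐ q(M).
Decompose q/1: leaf(T) ≐ M.
Bind M := leaf(T); no other remaining equation mentions M. Substituting into the earlier binding gives R := leaf(T).
Decompose q/1: a ≐ T.
Bind T := a. Substituting into the earlier bindings gives R := leaf(a), M := leaf(a).
No equations remain and no clash or occurs-check failure arose, so a unifier exists.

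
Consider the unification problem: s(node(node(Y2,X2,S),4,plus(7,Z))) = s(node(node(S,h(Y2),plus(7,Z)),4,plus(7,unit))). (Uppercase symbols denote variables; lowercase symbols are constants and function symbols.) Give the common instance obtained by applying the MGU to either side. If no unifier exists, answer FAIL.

Decompose s/1: node(node(Y2,X2,S),4,plus(7,Z)) = node(node(S,h(Y2),plus(7,Z)),4,plus(7,unit)).
Decompose node/3: node(Y2,X2,S) = node(S,h(Y2),plus(7,Z)),  4 = 4,  plus(7,Z) = plus(7,unit).
Decompose node/3: Y2 = S,  X2 = h(Y2),  S = plus(7,Z).
Bind Y2 := S; substituting into the one remaining equation that mentions Y2 gives: X2 = h(S).
Bind X2 := h(S); no other remaining equation mentions X2.
Bind S := plus(7,Z); no other remaining equation mentions S. Substituting into the earlier bindings gives Y2 := plus(7,Z), X2 := h(plus(7,Z)).
Delete trivial equation 4 = 4.
Decompose plus/2: 7 = 7,  Z = unit.
Delete trivial equation 7 = 7.
Bind Z := unit. Substituting into the earlier bindings gives Y2 := plus(7,unit), X2 := h(plus(7,unit)), S := plus(7,unit).
Applying the MGU to either side gives s(node(node(plus(7,unit),h(plus(7,unit)),plus(7,unit)),4,plus(7,unit))).

s(node(node(plus(7,unit),h(plus(7,unit)),plus(7,unit)),4,plus(7,unit)))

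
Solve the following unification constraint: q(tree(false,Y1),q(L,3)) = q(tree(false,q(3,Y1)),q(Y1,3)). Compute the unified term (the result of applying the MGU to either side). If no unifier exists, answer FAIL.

Decompose q/2: tree(false,Y1) = tree(false,q(3,Y1)),  q(L,3) = q(Y1,3).
Decompose tree/2: false = false,  Y1 = q(3,Y1).
Delete trivial equation false = false.
Occurs check fails: Y1 occurs in q(3,Y1); the equation Y1 = q(3,Y1) has no finite solution.

FAIL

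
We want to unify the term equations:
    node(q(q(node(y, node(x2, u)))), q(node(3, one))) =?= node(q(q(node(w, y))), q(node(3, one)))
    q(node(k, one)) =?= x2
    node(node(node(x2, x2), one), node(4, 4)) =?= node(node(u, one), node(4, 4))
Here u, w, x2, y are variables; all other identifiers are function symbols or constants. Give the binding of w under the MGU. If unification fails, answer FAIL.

Decompose node/2: q(q(node(y, node(x2, u)))) =?= q(q(node(w, y))),  q(node(3, one)) =?= q(node(3, one)).
Decompose q/1: q(node(y, node(x2, u))) =?= q(node(w, y)).
Decompose q/1: node(y, node(x2, u)) =?= node(w, y).
Decompose node/2: y =?= w,  node(x2, u) =?= y.
Bind y := w; substituting into the one remaining equation that mentions y gives: node(x2, u) =?= w.
Bind w := node(x2, u); no other remaining equation mentions w. Substituting into the earlier binding gives y := node(x2, u).
Delete trivial equation q(node(3, one)) =?= q(node(3, one)).
Bind x2 := q(node(k, one)); substituting into the remaining equation gives: node(node(node(q(node(k, one)), q(node(k, one))), one), node(4, 4)) =?= node(node(u, one), node(4, 4)). Substituting into the earlier bindings gives y := node(q(node(k, one)), u), w := node(q(node(k, one)), u).
Decompose node/2: node(node(q(node(k, one)), q(node(k, one))), one) =?= node(u, one),  node(4, 4) =?= node(4, 4).
Decompose node/2: node(q(node(k, one)), q(node(k, one))) =?= u,  one =?= one.
Bind u := node(q(node(k, one)), q(node(k, one))); no other remaining equation mentions u. Substituting into the earlier bindings gives y := node(q(node(k, one)), node(q(node(k, one)), q(node(k, one)))), w := node(q(node(k, one)), node(q(node(k, one)), q(node(k, one)))).
Delete trivial equation one =?= one.
Delete trivial equation node(4, 4) =?= node(4, 4).
MGU = { y := node(q(node(k, one)), node(q(node(k, one)), q(node(k, one)))), w := node(q(node(k, one)), node(q(node(k, one)), q(node(k, one)))), x2 := q(node(k, one)), u := node(q(node(k, one)), q(node(k, one))) }, so w := node(q(node(k, one)), node(q(node(k, one)), q(node(k, one)))).

node(q(node(k, one)), node(q(node(k, one)), q(node(k, one))))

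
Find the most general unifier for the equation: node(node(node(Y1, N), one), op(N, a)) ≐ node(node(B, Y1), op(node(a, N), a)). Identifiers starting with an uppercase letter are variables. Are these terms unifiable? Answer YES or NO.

Decompose node/2: node(node(Y1, N), one) ≐ node(B, Y1),  op(N, a) ≐ op(node(a, N), a).
Decompose node/2: node(Y1, N) ≐ B,  one ≐ Y1.
Bind B := node(Y1, N); no other remaining equation mentions B.
Bind Y1 := one; no other remaining equation mentions Y1. Substituting into the earlier binding gives B := node(one, N).
Decompose op/2: N ≐ node(a, N),  a ≐ a.
Occurs check fails: N occurs in node(a, N); the equation N ≐ node(a, N) has no finite solution.

NO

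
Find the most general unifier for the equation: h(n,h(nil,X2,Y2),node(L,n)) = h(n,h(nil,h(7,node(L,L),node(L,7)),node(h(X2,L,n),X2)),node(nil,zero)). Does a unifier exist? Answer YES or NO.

NO

Decompose h/3: n = n,  h(nil,X2,Y2) = h(nil,h(7,node(L,L),node(L,7)),node(h(X2,L,n),X2)),  node(L,n) = node(nil,zero).
Delete trivial equation n = n.
Decompose h/3: nil = nil,  X2 = h(7,node(L,L),node(L,7)),  Y2 = node(h(X2,L,n),X2).
Delete trivial equation nil = nil.
Bind X2 := h(7,node(L,L),node(L,7)); substituting into the one remaining equation that mentions X2 gives: Y2 = node(h(h(7,node(L,L),node(L,7)),L,n),h(7,node(L,L),node(L,7))).
Bind Y2 := node(h(h(7,node(L,L),node(L,7)),L,n),h(7,node(L,L),node(L,7))); no other remaining equation mentions Y2.
Decompose node/2: L = nil,  n = zero.
Bind L := nil; no other remaining equation mentions L. Substituting into the earlier bindings gives X2 := h(7,node(nil,nil),node(nil,7)), Y2 := node(h(h(7,node(nil,nil),node(nil,7)),nil,n),h(7,node(nil,nil),node(nil,7))).
Clash: constants n and zero differ; no unifier exists.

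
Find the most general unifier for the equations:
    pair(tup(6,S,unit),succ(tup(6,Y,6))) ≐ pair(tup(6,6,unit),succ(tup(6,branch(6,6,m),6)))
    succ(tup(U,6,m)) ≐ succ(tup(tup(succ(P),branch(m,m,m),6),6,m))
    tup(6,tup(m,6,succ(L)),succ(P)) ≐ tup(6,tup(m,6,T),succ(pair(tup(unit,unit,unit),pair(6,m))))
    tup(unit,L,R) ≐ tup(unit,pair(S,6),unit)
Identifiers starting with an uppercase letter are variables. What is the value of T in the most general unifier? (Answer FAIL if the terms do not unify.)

Decompose pair/2: tup(6,S,unit) ≐ tup(6,6,unit),  succ(tup(6,Y,6)) ≐ succ(tup(6,branch(6,6,m),6)).
Decompose tup/3: 6 ≐ 6,  S ≐ 6,  unit ≐ unit.
Delete trivial equation 6 ≐ 6.
Bind S := 6; substituting into the one remaining equation that mentions S gives: tup(unit,L,R) ≐ tup(unit,pair(6,6),unit).
Delete trivial equation unit ≐ unit.
Decompose succ/1: tup(6,Y,6) ≐ tup(6,branch(6,6,m),6).
Decompose tup/3: 6 ≐ 6,  Y ≐ branch(6,6,m),  6 ≐ 6.
Delete trivial equation 6 ≐ 6.
Bind Y := branch(6,6,m); no other remaining equation mentions Y.
Delete trivial equation 6 ≐ 6.
Decompose succ/1: tup(U,6,m) ≐ tup(tup(succ(P),branch(m,m,m),6),6,m).
Decompose tup/3: U ≐ tup(succ(P),branch(m,m,m),6),  6 ≐ 6,  m ≐ m.
Bind U := tup(succ(P),branch(m,m,m),6); no other remaining equation mentions U.
Delete trivial equation 6 ≐ 6.
Delete trivial equation m ≐ m.
Decompose tup/3: 6 ≐ 6,  tup(m,6,succ(L)) ≐ tup(m,6,T),  succ(P) ≐ succ(pair(tup(unit,unit,unit),pair(6,m))).
Delete trivial equation 6 ≐ 6.
Decompose tup/3: m ≐ m,  6 ≐ 6,  succ(L) ≐ T.
Delete trivial equation m ≐ m.
Delete trivial equation 6 ≐ 6.
Bind T := succ(L); no other remaining equation mentions T.
Decompose succ/1: P ≐ pair(tup(unit,unit,unit),pair(6,m)).
Bind P := pair(tup(unit,unit,unit),pair(6,m)); no other remaining equation mentions P. Substituting into the earlier binding gives U := tup(succ(pair(tup(unit,unit,unit),pair(6,m))),branch(m,m,m),6).
Decompose tup/3: unit ≐ unit,  L ≐ pair(6,6),  R ≐ unit.
Delete trivial equation unit ≐ unit.
Bind L := pair(6,6); no other remaining equation mentions L. Substituting into the earlier binding gives T := succ(pair(6,6)).
Bind R := unit.
MGU = { S -> 6, Y -> branch(6,6,m), U -> tup(succ(pair(tup(unit,unit,unit),pair(6,m))),branch(m,m,m),6), T -> succ(pair(6,6)), P -> pair(tup(unit,unit,unit),pair(6,m)), L -> pair(6,6), R -> unit }, so T -> succ(pair(6,6)).

succ(pair(6,6))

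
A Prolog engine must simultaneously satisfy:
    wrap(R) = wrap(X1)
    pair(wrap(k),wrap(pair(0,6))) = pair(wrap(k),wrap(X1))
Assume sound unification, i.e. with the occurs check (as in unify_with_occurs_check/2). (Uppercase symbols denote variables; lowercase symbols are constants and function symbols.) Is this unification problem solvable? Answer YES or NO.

YES

Decompose wrap/1: R = X1.
Bind R := X1; no other remaining equation mentions R.
Decompose pair/2: wrap(k) = wrap(k),  wrap(pair(0,6)) = wrap(X1).
Delete trivial equation wrap(k) = wrap(k).
Decompose wrap/1: pair(0,6) = X1.
Bind X1 := pair(0,6). Substituting into the earlier binding gives R := pair(0,6).
No equations remain and no clash or occurs-check failure arose, so a unifier exists.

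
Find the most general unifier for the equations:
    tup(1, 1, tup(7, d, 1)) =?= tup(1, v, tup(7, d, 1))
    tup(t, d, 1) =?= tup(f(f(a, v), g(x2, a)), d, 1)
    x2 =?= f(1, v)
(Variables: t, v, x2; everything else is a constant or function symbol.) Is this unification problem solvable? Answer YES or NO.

Decompose tup/3: 1 =?= 1,  1 =?= v,  tup(7, d, 1) =?= tup(7, d, 1).
Delete trivial equation 1 =?= 1.
Bind v := 1; substituting into the 2 remaining equations that mention v gives: tup(t, d, 1) =?= tup(f(f(a, 1), g(x2, a)), d, 1),  x2 =?= f(1, 1).
Delete trivial equation tup(7, d, 1) =?= tup(7, d, 1).
Decompose tup/3: t =?= f(f(a, 1), g(x2, a)),  d =?= d,  1 =?= 1.
Bind t := f(f(a, 1), g(x2, a)); no other remaining equation mentions t.
Delete trivial equation d =?= d.
Delete trivial equation 1 =?= 1.
Bind x2 := f(1, 1). Substituting into the earlier binding gives t := f(f(a, 1), g(f(1, 1), a)).
No equations remain and no clash or occurs-check failure arose, so a unifier exists.

YES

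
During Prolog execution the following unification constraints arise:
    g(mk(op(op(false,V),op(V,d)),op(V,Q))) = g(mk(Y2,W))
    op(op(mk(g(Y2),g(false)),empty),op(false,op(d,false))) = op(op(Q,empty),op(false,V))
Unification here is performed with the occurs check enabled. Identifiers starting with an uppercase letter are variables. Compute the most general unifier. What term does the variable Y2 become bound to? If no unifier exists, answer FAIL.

op(op(false,op(d,false)),op(op(d,false),d))

Decompose g/1: mk(op(op(false,V),op(V,d)),op(V,Q)) = mk(Y2,W).
Decompose mk/2: op(op(false,V),op(V,d)) = Y2,  op(V,Q) = W.
Bind Y2 := op(op(false,V),op(V,d)); substituting into the one remaining equation that mentions Y2 gives: op(op(mk(g(op(op(false,V),op(V,d))),g(false)),empty),op(false,op(d,false))) = op(op(Q,empty),op(false,V)).
Bind W := op(V,Q); no other remaining equation mentions W.
Decompose op/2: op(mk(g(op(op(false,V),op(V,d))),g(false)),empty) = op(Q,empty),  op(false,op(d,false)) = op(false,V).
Decompose op/2: mk(g(op(op(false,V),op(V,d))),g(false)) = Q,  empty = empty.
Bind Q := mk(g(op(op(false,V),op(V,d))),g(false)); no other remaining equation mentions Q. Substituting into the earlier binding gives W := op(V,mk(g(op(op(false,V),op(V,d))),g(false))).
Delete trivial equation empty = empty.
Decompose op/2: false = false,  op(d,false) = V.
Delete trivial equation false = false.
Bind V := op(d,false). Substituting into the earlier bindings gives Y2 := op(op(false,op(d,false)),op(op(d,false),d)), W := op(op(d,false),mk(g(op(op(false,op(d,false)),op(op(d,false),d))),g(false))), Q := mk(g(op(op(false,op(d,false)),op(op(d,false),d))),g(false)).
MGU = { Y2 ↦ op(op(false,op(d,false)),op(op(d,false),d)), W ↦ op(op(d,false),mk(g(op(op(false,op(d,false)),op(op(d,false),d))),g(false))), Q ↦ mk(g(op(op(false,op(d,false)),op(op(d,false),d))),g(false)), V ↦ op(d,false) }, so Y2 ↦ op(op(false,op(d,false)),op(op(d,false),d)).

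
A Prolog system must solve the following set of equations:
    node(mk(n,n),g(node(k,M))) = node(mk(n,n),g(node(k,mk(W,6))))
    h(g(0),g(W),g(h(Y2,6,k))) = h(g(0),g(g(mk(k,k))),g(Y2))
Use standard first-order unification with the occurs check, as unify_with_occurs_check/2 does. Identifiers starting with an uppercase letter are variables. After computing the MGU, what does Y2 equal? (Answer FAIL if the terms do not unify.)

FAIL

Decompose node/2: mk(n,n) = mk(n,n),  g(node(k,M)) = g(node(k,mk(W,6))).
Delete trivial equation mk(n,n) = mk(n,n).
Decompose g/1: node(k,M) = node(k,mk(W,6)).
Decompose node/2: k = k,  M = mk(W,6).
Delete trivial equation k = k.
Bind M := mk(W,6); no other remaining equation mentions M.
Decompose h/3: g(0) = g(0),  g(W) = g(g(mk(k,k))),  g(h(Y2,6,k)) = g(Y2).
Delete trivial equation g(0) = g(0).
Decompose g/1: W = g(mk(k,k)).
Bind W := g(mk(k,k)); no other remaining equation mentions W. Substituting into the earlier binding gives M := mk(g(mk(k,k)),6).
Decompose g/1: h(Y2,6,k) = Y2.
Occurs check fails: Y2 occurs in h(Y2,6,k); the equation Y2 = h(Y2,6,k) has no finite solution.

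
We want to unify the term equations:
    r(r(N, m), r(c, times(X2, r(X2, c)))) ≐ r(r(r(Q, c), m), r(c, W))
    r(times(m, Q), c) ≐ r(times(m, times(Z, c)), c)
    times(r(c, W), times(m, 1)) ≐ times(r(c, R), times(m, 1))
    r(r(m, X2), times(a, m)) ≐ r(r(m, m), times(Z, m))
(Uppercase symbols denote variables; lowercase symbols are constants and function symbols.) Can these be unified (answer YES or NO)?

YES

Decompose r/2: r(N, m) ≐ r(r(Q, c), m),  r(c, times(X2, r(X2, c))) ≐ r(c, W).
Decompose r/2: N ≐ r(Q, c),  m ≐ m.
Bind N := r(Q, c); no other remaining equation mentions N.
Delete trivial equation m ≐ m.
Decompose r/2: c ≐ c,  times(X2, r(X2, c)) ≐ W.
Delete trivial equation c ≐ c.
Bind W := times(X2, r(X2, c)); substituting into the one remaining equation that mentions W gives: times(r(c, times(X2, r(X2, c))), times(m, 1)) ≐ times(r(c, R), times(m, 1)).
Decompose r/2: times(m, Q) ≐ times(m, times(Z, c)),  c ≐ c.
Decompose times/2: m ≐ m,  Q ≐ times(Z, c).
Delete trivial equation m ≐ m.
Bind Q := times(Z, c); no other remaining equation mentions Q. Substituting into the earlier binding gives N := r(times(Z, c), c).
Delete trivial equation c ≐ c.
Decompose times/2: r(c, times(X2, r(X2, c))) ≐ r(c, R),  times(m, 1) ≐ times(m, 1).
Decompose r/2: c ≐ c,  times(X2, r(X2, c)) ≐ R.
Delete trivial equation c ≐ c.
Bind R := times(X2, r(X2, c)); no other remaining equation mentions R.
Delete trivial equation times(m, 1) ≐ times(m, 1).
Decompose r/2: r(m, X2) ≐ r(m, m),  times(a, m) ≐ times(Z, m).
Decompose r/2: m ≐ m,  X2 ≐ m.
Delete trivial equation m ≐ m.
Bind X2 := m; no other remaining equation mentions X2. Substituting into the earlier bindings gives W := times(m, r(m, c)), R := times(m, r(m, c)).
Decompose times/2: a ≐ Z,  m ≐ m.
Bind Z := a; no other remaining equation mentions Z. Substituting into the earlier bindings gives N := r(times(a, c), c), Q := times(a, c).
Delete trivial equation m ≐ m.
No equations remain and no clash or occurs-check failure arose, so a unifier exists.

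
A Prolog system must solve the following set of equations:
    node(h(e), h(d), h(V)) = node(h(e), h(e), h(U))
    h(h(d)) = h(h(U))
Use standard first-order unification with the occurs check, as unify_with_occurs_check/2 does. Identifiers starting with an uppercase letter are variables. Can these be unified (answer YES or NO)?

NO

Decompose node/3: h(e) = h(e),  h(d) = h(e),  h(V) = h(U).
Delete trivial equation h(e) = h(e).
Decompose h/1: d = e.
Clash: constants d and e differ; no unifier exists.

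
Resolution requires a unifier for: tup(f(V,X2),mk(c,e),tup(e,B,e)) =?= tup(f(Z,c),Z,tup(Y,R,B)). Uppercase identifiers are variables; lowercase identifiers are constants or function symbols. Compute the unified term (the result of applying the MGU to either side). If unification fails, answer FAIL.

Decompose tup/3: f(V,X2) =?= f(Z,c),  mk(c,e) =?= Z,  tup(e,B,e) =?= tup(Y,R,B).
Decompose f/2: V =?= Z,  X2 =?= c.
Bind V := Z; no other remaining equation mentions V.
Bind X2 := c; no other remaining equation mentions X2.
Bind Z := mk(c,e); no other remaining equation mentions Z. Substituting into the earlier binding gives V := mk(c,e).
Decompose tup/3: e =?= Y,  B =?= R,  e =?= B.
Bind Y := e; no other remaining equation mentions Y.
Bind B := R; substituting into the remaining equation gives: e =?= R.
Bind R := e. Substituting into the earlier binding gives B := e.
Applying the MGU to either side gives tup(f(mk(c,e),c),mk(c,e),tup(e,e,e)).

tup(f(mk(c,e),c),mk(c,e),tup(e,e,e))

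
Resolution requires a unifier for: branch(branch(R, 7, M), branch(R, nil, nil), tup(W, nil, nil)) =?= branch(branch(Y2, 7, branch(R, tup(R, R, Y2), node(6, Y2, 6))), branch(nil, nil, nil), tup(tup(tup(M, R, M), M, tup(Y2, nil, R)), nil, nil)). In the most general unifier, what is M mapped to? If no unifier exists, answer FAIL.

Decompose branch/3: branch(R, 7, M) =?= branch(Y2, 7, branch(R, tup(R, R, Y2), node(6, Y2, 6))),  branch(R, nil, nil) =?= branch(nil, nil, nil),  tup(W, nil, nil) =?= tup(tup(tup(M, R, M), M, tup(Y2, nil, R)), nil, nil).
Decompose branch/3: R =?= Y2,  7 =?= 7,  M =?= branch(R, tup(R, R, Y2), node(6, Y2, 6)).
Bind R := Y2; substituting into the 3 remaining equations that mention R gives: M =?= branch(Y2, tup(Y2, Y2, Y2), node(6, Y2, 6)),  branch(Y2, nil, nil) =?= branch(nil, nil, nil),  tup(W, nil, nil) =?= tup(tup(tup(M, Y2, M), M, tup(Y2, nil, Y2)), nil, nil).
Delete trivial equation 7 =?= 7.
Bind M := branch(Y2, tup(Y2, Y2, Y2), node(6, Y2, 6)); substituting into the one remaining equation that mentions M gives: tup(W, nil, nil) =?= tup(tup(tup(branch(Y2, tup(Y2, Y2, Y2), node(6, Y2, 6)), Y2, branch(Y2, tup(Y2, Y2, Y2), node(6, Y2, 6))), branch(Y2, tup(Y2, Y2, Y2), node(6, Y2, 6)), tup(Y2, nil, Y2)), nil, nil).
Decompose branch/3: Y2 =?= nil,  nil =?= nil,  nil =?= nil.
Bind Y2 := nil; substituting into the one remaining equation that mentions Y2 gives: tup(W, nil, nil) =?= tup(tup(tup(branch(nil, tup(nil, nil, nil), node(6, nil, 6)), nil, branch(nil, tup(nil, nil, nil), node(6, nil, 6))), branch(nil, tup(nil, nil, nil), node(6, nil, 6)), tup(nil, nil, nil)), nil, nil). Substituting into the earlier bindings gives R := nil, M := branch(nil, tup(nil, nil, nil), node(6, nil, 6)).
Delete trivial equation nil =?= nil.
Delete trivial equation nil =?= nil.
Decompose tup/3: W =?= tup(tup(branch(nil, tup(nil, nil, nil), node(6, nil, 6)), nil, branch(nil, tup(nil, nil, nil), node(6, nil, 6))), branch(nil, tup(nil, nil, nil), node(6, nil, 6)), tup(nil, nil, nil)),  nil =?= nil,  nil =?= nil.
Bind W := tup(tup(branch(nil, tup(nil, nil, nil), node(6, nil, 6)), nil, branch(nil, tup(nil, nil, nil), node(6, nil, 6))), branch(nil, tup(nil, nil, nil), node(6, nil, 6)), tup(nil, nil, nil)); no other remaining equation mentions W.
Delete trivial equation nil =?= nil.
Delete trivial equation nil =?= nil.
MGU = { R := nil, M := branch(nil, tup(nil, nil, nil), node(6, nil, 6)), Y2 := nil, W := tup(tup(branch(nil, tup(nil, nil, nil), node(6, nil, 6)), nil, branch(nil, tup(nil, nil, nil), node(6, nil, 6))), branch(nil, tup(nil, nil, nil), node(6, nil, 6)), tup(nil, nil, nil)) }, so M := branch(nil, tup(nil, nil, nil), node(6, nil, 6)).

branch(nil, tup(nil, nil, nil), node(6, nil, 6))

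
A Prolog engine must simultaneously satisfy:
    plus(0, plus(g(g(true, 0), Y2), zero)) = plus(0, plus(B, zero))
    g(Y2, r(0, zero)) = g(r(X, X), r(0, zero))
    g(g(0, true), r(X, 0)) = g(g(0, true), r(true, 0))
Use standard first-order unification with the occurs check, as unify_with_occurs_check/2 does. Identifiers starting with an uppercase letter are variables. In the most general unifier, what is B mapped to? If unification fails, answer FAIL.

g(g(true, 0), r(true, true))

Decompose plus/2: 0 = 0,  plus(g(g(true, 0), Y2), zero) = plus(B, zero).
Delete trivial equation 0 = 0.
Decompose plus/2: g(g(true, 0), Y2) = B,  zero = zero.
Bind B := g(g(true, 0), Y2); no other remaining equation mentions B.
Delete trivial equation zero = zero.
Decompose g/2: Y2 = r(X, X),  r(0, zero) = r(0, zero).
Bind Y2 := r(X, X); no other remaining equation mentions Y2. Substituting into the earlier binding gives B := g(g(true, 0), r(X, X)).
Delete trivial equation r(0, zero) = r(0, zero).
Decompose g/2: g(0, true) = g(0, true),  r(X, 0) = r(true, 0).
Delete trivial equation g(0, true) = g(0, true).
Decompose r/2: X = true,  0 = 0.
Bind X := true; no other remaining equation mentions X. Substituting into the earlier bindings gives B := g(g(true, 0), r(true, true)), Y2 := r(true, true).
Delete trivial equation 0 = 0.
MGU = { B -> g(g(true, 0), r(true, true)), Y2 -> r(true, true), X -> true }, so B -> g(g(true, 0), r(true, true)).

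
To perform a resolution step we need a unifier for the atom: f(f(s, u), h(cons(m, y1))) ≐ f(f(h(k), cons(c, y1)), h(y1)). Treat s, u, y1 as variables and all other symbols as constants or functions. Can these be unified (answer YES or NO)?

Decompose f/2: f(s, u) ≐ f(h(k), cons(c, y1)),  h(cons(m, y1)) ≐ h(y1).
Decompose f/2: s ≐ h(k),  u ≐ cons(c, y1).
Bind s := h(k); no other remaining equation mentions s.
Bind u := cons(c, y1); no other remaining equation mentions u.
Decompose h/1: cons(m, y1) ≐ y1.
Occurs check fails: y1 occurs in cons(m, y1); the equation y1 ≐ cons(m, y1) has no finite solution.

NO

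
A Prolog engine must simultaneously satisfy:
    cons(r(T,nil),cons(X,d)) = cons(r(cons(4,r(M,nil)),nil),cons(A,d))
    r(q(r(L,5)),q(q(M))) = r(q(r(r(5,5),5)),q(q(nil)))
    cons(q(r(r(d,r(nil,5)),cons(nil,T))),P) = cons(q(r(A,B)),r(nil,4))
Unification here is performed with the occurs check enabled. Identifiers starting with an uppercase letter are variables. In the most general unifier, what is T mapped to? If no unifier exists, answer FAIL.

cons(4,r(nil,nil))

Decompose cons/2: r(T,nil) = r(cons(4,r(M,nil)),nil),  cons(X,d) = cons(A,d).
Decompose r/2: T = cons(4,r(M,nil)),  nil = nil.
Bind T := cons(4,r(M,nil)); substituting into the one remaining equation that mentions T gives: cons(q(r(r(d,r(nil,5)),cons(nil,cons(4,r(M,nil))))),P) = cons(q(r(A,B)),r(nil,4)).
Delete trivial equation nil = nil.
Decompose cons/2: X = A,  d = d.
Bind X := A; no other remaining equation mentions X.
Delete trivial equation d = d.
Decompose r/2: q(r(L,5)) = q(r(r(5,5),5)),  q(q(M)) = q(q(nil)).
Decompose q/1: r(L,5) = r(r(5,5),5).
Decompose r/2: L = r(5,5),  5 = 5.
Bind L := r(5,5); no other remaining equation mentions L.
Delete trivial equation 5 = 5.
Decompose q/1: q(M) = q(nil).
Decompose q/1: M = nil.
Bind M := nil; substituting into the remaining equation gives: cons(q(r(r(d,r(nil,5)),cons(nil,cons(4,r(nil,nil))))),P) = cons(q(r(A,B)),r(nil,4)). Substituting into the earlier binding gives T := cons(4,r(nil,nil)).
Decompose cons/2: q(r(r(d,r(nil,5)),cons(nil,cons(4,r(nil,nil))))) = q(r(A,B)),  P = r(nil,4).
Decompose q/1: r(r(d,r(nil,5)),cons(nil,cons(4,r(nil,nil)))) = r(A,B).
Decompose r/2: r(d,r(nil,5)) = A,  cons(nil,cons(4,r(nil,nil))) = B.
Bind A := r(d,r(nil,5)); no other remaining equation mentions A. Substituting into the earlier binding gives X := r(d,r(nil,5)).
Bind B := cons(nil,cons(4,r(nil,nil))); no other remaining equation mentions B.
Bind P := r(nil,4).
MGU = { T ↦ cons(4,r(nil,nil)), X ↦ r(d,r(nil,5)), L ↦ r(5,5), M ↦ nil, A ↦ r(d,r(nil,5)), B ↦ cons(nil,cons(4,r(nil,nil))), P ↦ r(nil,4) }, so T ↦ cons(4,r(nil,nil)).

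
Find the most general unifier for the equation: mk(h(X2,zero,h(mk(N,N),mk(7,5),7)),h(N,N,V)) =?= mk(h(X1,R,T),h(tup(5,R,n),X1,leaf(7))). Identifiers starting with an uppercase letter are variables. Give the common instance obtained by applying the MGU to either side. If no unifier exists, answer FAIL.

mk(h(tup(5,zero,n),zero,h(mk(tup(5,zero,n),tup(5,zero,n)),mk(7,5),7)),h(tup(5,zero,n),tup(5,zero,n),leaf(7)))

Decompose mk/2: h(X2,zero,h(mk(N,N),mk(7,5),7)) =?= h(X1,R,T),  h(N,N,V) =?= h(tup(5,R,n),X1,leaf(7)).
Decompose h/3: X2 =?= X1,  zero =?= R,  h(mk(N,N),mk(7,5),7) =?= T.
Bind X2 := X1; no other remaining equation mentions X2.
Bind R := zero; substituting into the one remaining equation that mentions R gives: h(N,N,V) =?= h(tup(5,zero,n),X1,leaf(7)).
Bind T := h(mk(N,N),mk(7,5),7); no other remaining equation mentions T.
Decompose h/3: N =?= tup(5,zero,n),  N =?= X1,  V =?= leaf(7).
Bind N := tup(5,zero,n); substituting into the one remaining equation that mentions N gives: tup(5,zero,n) =?= X1. Substituting into the earlier binding gives T := h(mk(tup(5,zero,n),tup(5,zero,n)),mk(7,5),7).
Bind X1 := tup(5,zero,n); no other remaining equation mentions X1. Substituting into the earlier binding gives X2 := tup(5,zero,n).
Bind V := leaf(7).
Applying the MGU to either side gives mk(h(tup(5,zero,n),zero,h(mk(tup(5,zero,n),tup(5,zero,n)),mk(7,5),7)),h(tup(5,zero,n),tup(5,zero,n),leaf(7))).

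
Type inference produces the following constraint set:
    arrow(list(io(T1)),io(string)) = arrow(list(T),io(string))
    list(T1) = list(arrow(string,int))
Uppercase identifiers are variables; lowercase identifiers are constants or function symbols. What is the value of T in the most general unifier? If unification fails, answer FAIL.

Decompose arrow/2: list(io(T1)) = list(T),  io(string) = io(string).
Decompose list/1: io(T1) = T.
Bind T := io(T1); no other remaining equation mentions T.
Delete trivial equation io(string) = io(string).
Decompose list/1: T1 = arrow(string,int).
Bind T1 := arrow(string,int). Substituting into the earlier binding gives T := io(arrow(string,int)).
MGU = { T ↦ io(arrow(string,int)), T1 ↦ arrow(string,int) }, so T ↦ io(arrow(string,int)).

io(arrow(string,int))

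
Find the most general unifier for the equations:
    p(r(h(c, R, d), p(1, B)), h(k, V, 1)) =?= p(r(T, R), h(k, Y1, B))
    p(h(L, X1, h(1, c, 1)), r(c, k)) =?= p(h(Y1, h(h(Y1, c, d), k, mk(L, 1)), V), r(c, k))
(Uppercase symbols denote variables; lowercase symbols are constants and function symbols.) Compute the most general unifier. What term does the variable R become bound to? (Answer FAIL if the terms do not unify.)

Decompose p/2: r(h(c, R, d), p(1, B)) =?= r(T, R),  h(k, V, 1) =?= h(k, Y1, B).
Decompose r/2: h(c, R, d) =?= T,  p(1, B) =?= R.
Bind T := h(c, R, d); no other remaining equation mentions T.
Bind R := p(1, B); no other remaining equation mentions R. Substituting into the earlier binding gives T := h(c, p(1, B), d).
Decompose h/3: k =?= k,  V =?= Y1,  1 =?= B.
Delete trivial equation k =?= k.
Bind V := Y1; substituting into the one remaining equation that mentions V gives: p(h(L, X1, h(1, c, 1)), r(c, k)) =?= p(h(Y1, h(h(Y1, c, d), k, mk(L, 1)), Y1), r(c, k)).
Bind B := 1; no other remaining equation mentions B. Substituting into the earlier bindings gives T := h(c, p(1, 1), d), R := p(1, 1).
Decompose p/2: h(L, X1, h(1, c, 1)) =?= h(Y1, h(h(Y1, c, d), k, mk(L, 1)), Y1),  r(c, k) =?= r(c, k).
Decompose h/3: L =?= Y1,  X1 =?= h(h(Y1, c, d), k, mk(L, 1)),  h(1, c, 1) =?= Y1.
Bind L := Y1; substituting into the one remaining equation that mentions L gives: X1 =?= h(h(Y1, c, d), k, mk(Y1, 1)).
Bind X1 := h(h(Y1, c, d), k, mk(Y1, 1)); no other remaining equation mentions X1.
Bind Y1 := h(1, c, 1); no other remaining equation mentions Y1. Substituting into the earlier bindings gives V := h(1, c, 1), L := h(1, c, 1), X1 := h(h(h(1, c, 1), c, d), k, mk(h(1, c, 1), 1)).
Delete trivial equation r(c, k) =?= r(c, k).
MGU = { T -> h(c, p(1, 1), d), R -> p(1, 1), V -> h(1, c, 1), B -> 1, L -> h(1, c, 1), X1 -> h(h(h(1, c, 1), c, d), k, mk(h(1, c, 1), 1)), Y1 -> h(1, c, 1) }, so R -> p(1, 1).

p(1, 1)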